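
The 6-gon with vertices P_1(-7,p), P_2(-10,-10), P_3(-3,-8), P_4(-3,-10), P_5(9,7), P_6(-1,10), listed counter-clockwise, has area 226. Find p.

10

Write out the shoelace sum; only the two edges meeting at P_1 involve p:
2·Area = [((-1)·p − (-7)·10) + ((-7)·(-10) − (-10)·p)] + 222
       = 9·p + 362 = 452
⇒ p = 10.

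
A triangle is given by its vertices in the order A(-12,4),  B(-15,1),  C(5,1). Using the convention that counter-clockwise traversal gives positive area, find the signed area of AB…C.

Apply the shoelace (surveyor's) formula: 2A = Σ (x_i·y_{i+1} − x_{i+1}·y_i), indices taken mod 3.
Σ = (48) + (-20) + (32) = 60
Signed area = Σ/2 = 30 (positive ⇒ counter-clockwise traversal).

30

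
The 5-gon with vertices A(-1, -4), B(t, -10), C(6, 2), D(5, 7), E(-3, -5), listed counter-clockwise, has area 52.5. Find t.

0

Write out the shoelace sum; only the two edges meeting at B involve t:
2·Area = [((-1)·(-10) − t·(-4)) + (t·2 − 6·(-10))] + 35
       = 6·t + 105 = 105
⇒ t = 0.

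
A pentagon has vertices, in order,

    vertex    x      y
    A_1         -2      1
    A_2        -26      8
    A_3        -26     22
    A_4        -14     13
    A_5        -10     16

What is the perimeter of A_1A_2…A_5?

|A_1A_2| = √((-24)² + (7)²) = √625 = 25
|A_2A_3| = √((0)² + (14)²) = √196 = 14
|A_3A_4| = √((12)² + (-9)²) = √225 = 15
|A_4A_5| = √((4)² + (3)²) = √25 = 5
|A_5A_1| = √((8)² + (-15)²) = √289 = 17
Perimeter = 25 + 14 + 15 + 5 + 17 = 76.

76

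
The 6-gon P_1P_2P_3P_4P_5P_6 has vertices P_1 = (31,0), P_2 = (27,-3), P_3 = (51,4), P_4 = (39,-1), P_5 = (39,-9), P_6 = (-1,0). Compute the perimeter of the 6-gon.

|P_1P_2| = √((-4)² + (-3)²) = √25 = 5
|P_2P_3| = √((24)² + (7)²) = √625 = 25
|P_3P_4| = √((-12)² + (-5)²) = √169 = 13
|P_4P_5| = √((0)² + (-8)²) = √64 = 8
|P_5P_6| = √((-40)² + (9)²) = √1681 = 41
|P_6P_1| = √((32)² + (0)²) = √1024 = 32
Perimeter = 5 + 25 + 13 + 8 + 41 + 32 = 124.

124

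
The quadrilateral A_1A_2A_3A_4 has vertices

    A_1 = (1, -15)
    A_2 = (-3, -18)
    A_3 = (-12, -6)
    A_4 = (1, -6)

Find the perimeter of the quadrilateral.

42

|A_1A_2| = √((-4)² + (-3)²) = √25 = 5
|A_2A_3| = √((-9)² + (12)²) = √225 = 15
|A_3A_4| = √((13)² + (0)²) = √169 = 13
|A_4A_1| = √((0)² + (-9)²) = √81 = 9
Perimeter = 5 + 15 + 13 + 9 = 42.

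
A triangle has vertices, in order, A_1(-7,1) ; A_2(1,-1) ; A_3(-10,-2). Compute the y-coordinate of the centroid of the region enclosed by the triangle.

-2/3

Apply Gauss's area formula. First the cross-terms c_i = x_i·y_{i+1} − x_{i+1}·y_i:
  6, -12, -24  ⇒  2A = -30, A = -15.
Then Σ (y_i + y_{i+1})·c_i = 60, so ȳ = 60 / (6·(-15)) = -2/3.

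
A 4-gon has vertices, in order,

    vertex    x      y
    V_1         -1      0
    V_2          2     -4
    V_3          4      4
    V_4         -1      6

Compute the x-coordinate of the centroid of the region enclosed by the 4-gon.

110/93

Apply the surveyor's formula. First the cross-terms c_i = x_i·y_{i+1} − x_{i+1}·y_i:
  4, 24, 28, 6  ⇒  2A = 62, A = 31.
Then Σ (x_i + x_{i+1})·c_i = 220, so x̄ = 220 / (6·31) = 110/93.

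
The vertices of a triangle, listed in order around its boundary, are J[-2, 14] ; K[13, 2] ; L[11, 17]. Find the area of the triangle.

100.5

Apply the shoelace formula: 2A = Σ (x_i·y_{i+1} − x_{i+1}·y_i), indices taken mod 3.
Cross-terms: -186, 199, 188  ⇒  Σ = 201
Area = |Σ|/2 = 100.5.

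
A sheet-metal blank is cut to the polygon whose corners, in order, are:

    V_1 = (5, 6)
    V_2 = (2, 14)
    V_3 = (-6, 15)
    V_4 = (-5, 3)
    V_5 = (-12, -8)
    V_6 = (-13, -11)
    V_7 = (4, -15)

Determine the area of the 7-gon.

335.5

Σ = (58) + (114) + (57) + (76) + (28) + (239) + (99) = 671
Area = |Σ|/2 = 335.5.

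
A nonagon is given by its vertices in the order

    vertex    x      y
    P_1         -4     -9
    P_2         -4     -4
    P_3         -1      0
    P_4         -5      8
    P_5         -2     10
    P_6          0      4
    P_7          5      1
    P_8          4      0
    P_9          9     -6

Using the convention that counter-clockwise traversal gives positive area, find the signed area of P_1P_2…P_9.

-113.5

Apply the surveyor's formula: 2A = Σ (x_i·y_{i+1} − x_{i+1}·y_i), indices taken mod 9.
P_1→P_2: (-4)(-4) − (-4)(-9) = -20
P_2→P_3: (-4)(0) − (-1)(-4) = -4
P_3→P_4: (-1)(8) − (-5)(0) = -8
P_4→P_5: (-5)(10) − (-2)(8) = -34
P_5→P_6: (-2)(4) − (0)(10) = -8
P_6→P_7: (0)(1) − (5)(4) = -20
P_7→P_8: (5)(0) − (4)(1) = -4
P_8→P_9: (4)(-6) − (9)(0) = -24
P_9→P_1: (9)(-9) − (-4)(-6) = -105
Σ = -227
Signed area = Σ/2 = -113.5 (negative ⇒ clockwise traversal).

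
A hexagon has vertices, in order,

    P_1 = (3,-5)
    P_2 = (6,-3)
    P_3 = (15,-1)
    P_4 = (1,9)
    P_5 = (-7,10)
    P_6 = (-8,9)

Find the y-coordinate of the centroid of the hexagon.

842/299

Apply the shoelace formula. First the cross-terms c_i = x_i·y_{i+1} − x_{i+1}·y_i:
  21, 39, 136, 73, 17, 13  ⇒  2A = 299, A = 149.5.
Then Σ (y_i + y_{i+1})·c_i = 2526, so ȳ = 2526 / (6·149.5) = 842/299.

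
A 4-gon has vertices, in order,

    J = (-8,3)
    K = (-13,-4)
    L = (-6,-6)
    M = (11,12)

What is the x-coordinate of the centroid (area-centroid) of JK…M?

-90/31

Apply the shoelace (surveyor's) formula. First the cross-terms c_i = x_i·y_{i+1} − x_{i+1}·y_i:
  71, 54, -6, 129  ⇒  2A = 248, A = 124.
Then Σ (x_i + x_{i+1})·c_i = -2160, so x̄ = -2160 / (6·124) = -90/31.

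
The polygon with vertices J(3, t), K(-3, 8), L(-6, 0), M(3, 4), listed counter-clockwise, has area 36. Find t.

Write out the shoelace sum; only the two edges meeting at J involve t:
2·Area = [(3·t − 3·4) + (3·8 − (-3)·t)] + 24
       = 6·t + 36 = 72
⇒ t = 6.

6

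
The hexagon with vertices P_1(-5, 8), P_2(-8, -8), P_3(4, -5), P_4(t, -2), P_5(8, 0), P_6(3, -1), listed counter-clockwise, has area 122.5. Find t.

10

The doubled signed area Σ (x_i y_{i+1} − x_{i+1} y_i) is linear in t.
With t=0 it equals 195; the coefficient of t is 5 (from the two edges through P_4).
So 5·t + 195 = 2·122.5 = 245 ⇒ t = 10.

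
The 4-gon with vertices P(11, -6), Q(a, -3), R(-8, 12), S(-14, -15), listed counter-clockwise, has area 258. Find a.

2

Write out the shoelace sum; only the two edges meeting at Q involve a:
2·Area = [(11·(-3) − a·(-6)) + (a·12 − (-8)·(-3))] + 537
       = 18·a + 480 = 516
⇒ a = 2.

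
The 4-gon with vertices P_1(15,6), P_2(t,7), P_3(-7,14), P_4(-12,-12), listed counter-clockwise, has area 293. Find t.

9

The doubled signed area Σ (x_i y_{i+1} − x_{i+1} y_i) is linear in t.
With t=0 it equals 514; the coefficient of t is 8 (from the two edges through P_2).
So 8·t + 514 = 2·293 = 586 ⇒ t = 9.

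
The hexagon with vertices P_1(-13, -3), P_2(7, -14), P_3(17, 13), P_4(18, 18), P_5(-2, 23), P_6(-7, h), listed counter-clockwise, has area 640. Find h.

The doubled signed area Σ (x_i y_{i+1} − x_{i+1} y_i) is linear in h.
With h=0 it equals 1236; the coefficient of h is 11 (from the two edges through P_6).
So 11·h + 1236 = 2·640 = 1280 ⇒ h = 4.

4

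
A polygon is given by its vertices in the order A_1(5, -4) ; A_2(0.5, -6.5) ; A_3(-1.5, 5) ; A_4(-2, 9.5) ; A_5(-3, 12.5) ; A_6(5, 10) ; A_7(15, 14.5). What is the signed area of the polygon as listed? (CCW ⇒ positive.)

Apply the shoelace (surveyor's) formula: 2A = Σ (x_i·y_{i+1} − x_{i+1}·y_i), indices taken mod 7.
Σ = (-30.5) + (-7.25) + (-4.25) + (3.5) + (-92.5) + (-77.5) + (-132.5) = -341
Signed area = Σ/2 = -170.5 (negative ⇒ clockwise traversal).

-170.5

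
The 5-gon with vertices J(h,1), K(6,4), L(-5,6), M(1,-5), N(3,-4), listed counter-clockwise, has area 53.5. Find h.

Write out the shoelace sum; only the two edges meeting at J involve h:
2·Area = [(3·1 − h·(-4)) + (h·4 − 6·1)] + 86
       = 8·h + 83 = 107
⇒ h = 3.

3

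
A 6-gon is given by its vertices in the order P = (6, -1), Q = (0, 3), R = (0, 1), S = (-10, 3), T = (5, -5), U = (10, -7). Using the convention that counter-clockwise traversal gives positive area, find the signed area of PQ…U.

55

Σ = (18) + (0) + (10) + (35) + (15) + (32) = 110
Signed area = Σ/2 = 55 (positive ⇒ counter-clockwise traversal).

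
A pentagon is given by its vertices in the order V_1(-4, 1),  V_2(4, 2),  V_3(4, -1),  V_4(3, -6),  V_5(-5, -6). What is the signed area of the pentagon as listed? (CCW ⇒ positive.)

Apply Gauss's area formula: 2A = Σ (x_i·y_{i+1} − x_{i+1}·y_i), indices taken mod 5.
Cross-terms: -12, -12, -21, -48, -29  ⇒  Σ = -122
Signed area = Σ/2 = -61 (negative ⇒ clockwise traversal).

-61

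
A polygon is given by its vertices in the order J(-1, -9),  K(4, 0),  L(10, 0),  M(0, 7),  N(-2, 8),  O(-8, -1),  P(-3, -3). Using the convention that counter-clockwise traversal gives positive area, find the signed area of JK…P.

115.5

Apply Gauss's area formula: 2A = Σ (x_i·y_{i+1} − x_{i+1}·y_i), indices taken mod 7.
J→K: (-1)(0) − (4)(-9) = 36
K→L: (4)(0) − (10)(0) = 0
L→M: (10)(7) − (0)(0) = 70
M→N: (0)(8) − (-2)(7) = 14
N→O: (-2)(-1) − (-8)(8) = 66
O→P: (-8)(-3) − (-3)(-1) = 21
P→J: (-3)(-9) − (-1)(-3) = 24
Σ = 231
Signed area = Σ/2 = 115.5 (positive ⇒ counter-clockwise traversal).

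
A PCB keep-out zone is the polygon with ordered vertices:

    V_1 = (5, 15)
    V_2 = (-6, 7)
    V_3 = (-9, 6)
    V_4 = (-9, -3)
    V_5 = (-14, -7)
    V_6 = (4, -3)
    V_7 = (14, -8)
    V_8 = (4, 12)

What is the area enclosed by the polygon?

Σ = (125) + (27) + (81) + (21) + (70) + (10) + (200) + (0) = 534
Area = |Σ|/2 = 267.

267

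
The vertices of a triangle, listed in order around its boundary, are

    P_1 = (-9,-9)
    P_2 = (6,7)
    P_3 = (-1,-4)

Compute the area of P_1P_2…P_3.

Apply the shoelace formula: 2A = Σ (x_i·y_{i+1} − x_{i+1}·y_i), indices taken mod 3.
Σ = (-9) + (-17) + (-27) = -53
Area = |Σ|/2 = 26.5.

26.5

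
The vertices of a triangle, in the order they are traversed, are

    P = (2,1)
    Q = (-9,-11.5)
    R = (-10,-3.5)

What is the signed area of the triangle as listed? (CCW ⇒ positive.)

Apply Gauss's area formula: 2A = Σ (x_i·y_{i+1} − x_{i+1}·y_i), indices taken mod 3.
Cross-terms: -14, -83.5, -3  ⇒  Σ = -100.5
Signed area = Σ/2 = -50.25 (negative ⇒ clockwise traversal).

-50.25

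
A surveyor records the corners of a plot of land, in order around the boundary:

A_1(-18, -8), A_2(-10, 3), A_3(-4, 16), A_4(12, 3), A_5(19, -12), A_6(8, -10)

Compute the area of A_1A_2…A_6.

A_1→A_2: (-18)(3) − (-10)(-8) = -134
A_2→A_3: (-10)(16) − (-4)(3) = -148
A_3→A_4: (-4)(3) − (12)(16) = -204
A_4→A_5: (12)(-12) − (19)(3) = -201
A_5→A_6: (19)(-10) − (8)(-12) = -94
A_6→A_1: (8)(-8) − (-18)(-10) = -244
Σ = -1025
Area = |Σ|/2 = 512.5.

512.5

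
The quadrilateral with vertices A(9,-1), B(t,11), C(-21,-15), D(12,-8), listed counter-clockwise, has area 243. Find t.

18

The doubled signed area Σ (x_i y_{i+1} − x_{i+1} y_i) is linear in t.
With t=0 it equals 738; the coefficient of t is -14 (from the two edges through B).
So -14·t + 738 = 2·243 = 486 ⇒ t = 18.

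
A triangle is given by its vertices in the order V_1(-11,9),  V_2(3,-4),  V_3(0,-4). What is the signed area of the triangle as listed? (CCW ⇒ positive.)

V_1→V_2: (-11)(-4) − (3)(9) = 17
V_2→V_3: (3)(-4) − (0)(-4) = -12
V_3→V_1: (0)(9) − (-11)(-4) = -44
Σ = -39
Signed area = Σ/2 = -19.5 (negative ⇒ clockwise traversal).

-19.5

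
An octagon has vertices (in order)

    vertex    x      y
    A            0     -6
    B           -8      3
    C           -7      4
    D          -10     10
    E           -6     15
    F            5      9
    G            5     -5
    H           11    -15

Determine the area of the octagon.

232

Cross-terms: -48, -11, -30, -90, -129, -70, -20, -66  ⇒  Σ = -464
Area = |Σ|/2 = 232.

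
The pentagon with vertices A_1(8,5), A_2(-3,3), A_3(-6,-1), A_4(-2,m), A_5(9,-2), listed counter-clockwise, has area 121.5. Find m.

-8

Write out the shoelace sum; only the two edges meeting at A_4 involve m:
2·Area = [((-6)·m − (-2)·(-1)) + ((-2)·(-2) − 9·m)] + 121
       = -15·m + 123 = 243
⇒ m = -8.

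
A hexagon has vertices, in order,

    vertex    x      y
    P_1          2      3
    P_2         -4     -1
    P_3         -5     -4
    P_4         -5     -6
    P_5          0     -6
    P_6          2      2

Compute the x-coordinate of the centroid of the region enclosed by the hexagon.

-337/225

Apply the surveyor's formula. First the cross-terms c_i = x_i·y_{i+1} − x_{i+1}·y_i:
  10, 11, 10, 30, 12, 2  ⇒  2A = 75, A = 37.5.
Then Σ (x_i + x_{i+1})·c_i = -337, so x̄ = -337 / (6·37.5) = -337/225.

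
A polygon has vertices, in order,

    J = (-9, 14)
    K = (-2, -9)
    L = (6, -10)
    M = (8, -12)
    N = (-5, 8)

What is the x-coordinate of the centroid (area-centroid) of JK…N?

Apply the surveyor's formula. First the cross-terms c_i = x_i·y_{i+1} − x_{i+1}·y_i:
  109, 74, 8, 4, 2  ⇒  2A = 197, A = 98.5.
Then Σ (x_i + x_{i+1})·c_i = -807, so x̄ = -807 / (6·98.5) = -269/197.

-269/197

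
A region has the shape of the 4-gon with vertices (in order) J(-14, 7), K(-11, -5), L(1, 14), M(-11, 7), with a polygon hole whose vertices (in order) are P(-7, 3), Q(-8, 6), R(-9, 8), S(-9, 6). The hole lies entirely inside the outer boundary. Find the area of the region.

87.5

Outer boundary:
Apply the surveyor's formula: 2A = Σ (x_i·y_{i+1} − x_{i+1}·y_i), indices taken mod 4.
J→K: (-14)(-5) − (-11)(7) = 147
K→L: (-11)(14) − (1)(-5) = -149
L→M: (1)(7) − (-11)(14) = 161
M→J: (-11)(7) − (-14)(7) = 21
Σ = 180
Area = |Σ|/2 = 90.
Hole:
Σ = (-18) + (-10) + (18) + (15) = 5
Area = |Σ|/2 = 2.5.
Net area = 90 − 2.5 = 87.5.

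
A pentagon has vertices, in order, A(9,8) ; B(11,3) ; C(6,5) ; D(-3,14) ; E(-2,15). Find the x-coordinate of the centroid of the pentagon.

Apply Gauss's area formula. First the cross-terms c_i = x_i·y_{i+1} − x_{i+1}·y_i:
  -61, 37, 99, -17, -151  ⇒  2A = -93, A = -46.5.
Then Σ (x_i + x_{i+1})·c_i = -1266, so x̄ = -1266 / (6·(-46.5)) = 422/93.

422/93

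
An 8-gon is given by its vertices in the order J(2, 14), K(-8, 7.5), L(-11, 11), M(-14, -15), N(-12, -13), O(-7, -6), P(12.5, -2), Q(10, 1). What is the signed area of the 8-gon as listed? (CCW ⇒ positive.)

341.5

Apply the shoelace (surveyor's) formula: 2A = Σ (x_i·y_{i+1} − x_{i+1}·y_i), indices taken mod 8.
Cross-terms: 127, -5.5, 319, 2, -19, 89, 32.5, 138  ⇒  Σ = 683
Signed area = Σ/2 = 341.5 (positive ⇒ counter-clockwise traversal).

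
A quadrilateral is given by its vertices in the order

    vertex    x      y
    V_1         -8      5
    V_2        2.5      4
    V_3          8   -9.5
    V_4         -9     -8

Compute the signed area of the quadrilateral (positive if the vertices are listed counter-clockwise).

-179.375

V_1→V_2: (-8)(4) − (2.5)(5) = -44.5
V_2→V_3: (2.5)(-9.5) − (8)(4) = -55.75
V_3→V_4: (8)(-8) − (-9)(-9.5) = -149.5
V_4→V_1: (-9)(5) − (-8)(-8) = -109
Σ = -358.75
Signed area = Σ/2 = -179.375 (negative ⇒ clockwise traversal).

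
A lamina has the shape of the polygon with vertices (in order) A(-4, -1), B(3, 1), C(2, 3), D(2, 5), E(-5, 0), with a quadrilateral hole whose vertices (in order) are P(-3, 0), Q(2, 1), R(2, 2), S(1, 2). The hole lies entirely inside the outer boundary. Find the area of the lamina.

16.5

Outer boundary:
Σ = (-1) + (7) + (4) + (25) + (5) = 40
Area = |Σ|/2 = 20.
Hole:
Σ = (-3) + (2) + (2) + (6) = 7
Area = |Σ|/2 = 3.5.
Net area = 20 − 3.5 = 16.5.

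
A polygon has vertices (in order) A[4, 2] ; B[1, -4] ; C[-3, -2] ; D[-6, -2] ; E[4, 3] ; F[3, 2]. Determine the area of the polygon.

25.5

Apply Gauss's area formula: 2A = Σ (x_i·y_{i+1} − x_{i+1}·y_i), indices taken mod 6.
A→B: (4)(-4) − (1)(2) = -18
B→C: (1)(-2) − (-3)(-4) = -14
C→D: (-3)(-2) − (-6)(-2) = -6
D→E: (-6)(3) − (4)(-2) = -10
E→F: (4)(2) − (3)(3) = -1
F→A: (3)(2) − (4)(2) = -2
Σ = -51
Area = |Σ|/2 = 25.5.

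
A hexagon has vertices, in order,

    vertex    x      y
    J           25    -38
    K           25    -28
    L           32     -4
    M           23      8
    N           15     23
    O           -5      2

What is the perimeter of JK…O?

146

|JK| = √((0)² + (10)²) = √100 = 10
|KL| = √((7)² + (24)²) = √625 = 25
|LM| = √((-9)² + (12)²) = √225 = 15
|MN| = √((-8)² + (15)²) = √289 = 17
|NO| = √((-20)² + (-21)²) = √841 = 29
|OJ| = √((30)² + (-40)²) = √2500 = 50
Perimeter = 10 + 25 + 15 + 17 + 29 + 50 = 146.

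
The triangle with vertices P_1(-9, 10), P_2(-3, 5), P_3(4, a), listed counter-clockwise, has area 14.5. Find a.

4

The doubled signed area Σ (x_i y_{i+1} − x_{i+1} y_i) is linear in a.
With a=0 it equals 5; the coefficient of a is 6 (from the two edges through P_3).
So 6·a + 5 = 2·14.5 = 29 ⇒ a = 4.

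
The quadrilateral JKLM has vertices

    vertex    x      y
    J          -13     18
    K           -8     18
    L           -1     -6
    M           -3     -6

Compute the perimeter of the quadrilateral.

58

|JK| = √((5)² + (0)²) = √25 = 5
|KL| = √((7)² + (-24)²) = √625 = 25
|LM| = √((-2)² + (0)²) = √4 = 2
|MJ| = √((-10)² + (24)²) = √676 = 26
Perimeter = 5 + 25 + 2 + 26 = 58.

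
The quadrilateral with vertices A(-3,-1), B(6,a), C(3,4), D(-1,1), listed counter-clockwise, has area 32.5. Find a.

-4

The doubled signed area Σ (x_i y_{i+1} − x_{i+1} y_i) is linear in a.
With a=0 it equals 41; the coefficient of a is -6 (from the two edges through B).
So -6·a + 41 = 2·32.5 = 65 ⇒ a = -4.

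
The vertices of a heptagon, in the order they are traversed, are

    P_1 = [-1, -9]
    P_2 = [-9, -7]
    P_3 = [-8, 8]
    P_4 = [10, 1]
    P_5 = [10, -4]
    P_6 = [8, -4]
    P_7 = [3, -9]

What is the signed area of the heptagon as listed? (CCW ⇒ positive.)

Apply the shoelace (surveyor's) formula: 2A = Σ (x_i·y_{i+1} − x_{i+1}·y_i), indices taken mod 7.
Cross-terms: -74, -128, -88, -50, -8, -60, -36  ⇒  Σ = -444
Signed area = Σ/2 = -222 (negative ⇒ clockwise traversal).

-222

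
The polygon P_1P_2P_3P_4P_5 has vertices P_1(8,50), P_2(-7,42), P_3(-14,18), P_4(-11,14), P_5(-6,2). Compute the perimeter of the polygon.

110

|P_1P_2| = √((-15)² + (-8)²) = √289 = 17
|P_2P_3| = √((-7)² + (-24)²) = √625 = 25
|P_3P_4| = √((3)² + (-4)²) = √25 = 5
|P_4P_5| = √((5)² + (-12)²) = √169 = 13
|P_5P_1| = √((14)² + (48)²) = √2500 = 50
Perimeter = 17 + 25 + 5 + 13 + 50 = 110.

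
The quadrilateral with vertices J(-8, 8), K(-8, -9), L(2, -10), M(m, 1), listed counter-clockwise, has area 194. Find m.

8

The doubled signed area Σ (x_i y_{i+1} − x_{i+1} y_i) is linear in m.
With m=0 it equals 244; the coefficient of m is 18 (from the two edges through M).
So 18·m + 244 = 2·194 = 388 ⇒ m = 8.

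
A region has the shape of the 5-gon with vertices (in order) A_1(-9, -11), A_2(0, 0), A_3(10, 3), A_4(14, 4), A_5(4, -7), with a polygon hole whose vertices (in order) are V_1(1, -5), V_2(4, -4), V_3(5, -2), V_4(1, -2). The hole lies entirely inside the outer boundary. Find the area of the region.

Outer boundary:
Apply the shoelace formula: 2A = Σ (x_i·y_{i+1} − x_{i+1}·y_i), indices taken mod 5.
Cross-terms: 0, 0, -2, -114, -107  ⇒  Σ = -223
Area = |Σ|/2 = 111.5.
Hole:
Σ = (16) + (12) + (-8) + (-3) = 17
Area = |Σ|/2 = 8.5.
Net area = 111.5 − 8.5 = 103.

103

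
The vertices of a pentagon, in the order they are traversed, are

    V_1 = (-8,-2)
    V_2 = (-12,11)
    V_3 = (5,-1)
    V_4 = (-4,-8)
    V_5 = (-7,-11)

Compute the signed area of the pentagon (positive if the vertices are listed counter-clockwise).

-142.5

Σ = (-112) + (-43) + (-44) + (-12) + (-74) = -285
Signed area = Σ/2 = -142.5 (negative ⇒ clockwise traversal).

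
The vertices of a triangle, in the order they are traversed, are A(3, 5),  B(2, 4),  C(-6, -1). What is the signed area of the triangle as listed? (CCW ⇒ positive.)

-1.5

A→B: (3)(4) − (2)(5) = 2
B→C: (2)(-1) − (-6)(4) = 22
C→A: (-6)(5) − (3)(-1) = -27
Σ = -3
Signed area = Σ/2 = -1.5 (negative ⇒ clockwise traversal).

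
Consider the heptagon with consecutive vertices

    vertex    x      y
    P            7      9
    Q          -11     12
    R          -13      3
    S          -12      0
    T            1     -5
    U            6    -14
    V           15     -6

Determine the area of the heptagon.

384.5

Cross-terms: 183, 123, 36, 60, 16, 174, 177  ⇒  Σ = 769
Area = |Σ|/2 = 384.5.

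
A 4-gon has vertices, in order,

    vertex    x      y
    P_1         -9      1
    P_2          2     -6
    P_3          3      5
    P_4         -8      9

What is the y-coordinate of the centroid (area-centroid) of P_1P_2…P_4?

23/11

Apply Gauss's area formula. First the cross-terms c_i = x_i·y_{i+1} − x_{i+1}·y_i:
  52, 28, 67, 73  ⇒  2A = 220, A = 110.
Then Σ (y_i + y_{i+1})·c_i = 1380, so ȳ = 1380 / (6·110) = 23/11.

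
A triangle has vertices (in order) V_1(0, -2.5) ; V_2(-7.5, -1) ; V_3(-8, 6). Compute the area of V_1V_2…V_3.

25.875

Apply the shoelace (surveyor's) formula: 2A = Σ (x_i·y_{i+1} − x_{i+1}·y_i), indices taken mod 3.
Cross-terms: -18.75, -53, 20  ⇒  Σ = -51.75
Area = |Σ|/2 = 25.875.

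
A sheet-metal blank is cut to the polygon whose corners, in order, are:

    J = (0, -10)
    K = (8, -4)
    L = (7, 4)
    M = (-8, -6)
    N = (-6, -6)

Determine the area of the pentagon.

Σ = (80) + (60) + (-10) + (12) + (60) = 202
Area = |Σ|/2 = 101.

101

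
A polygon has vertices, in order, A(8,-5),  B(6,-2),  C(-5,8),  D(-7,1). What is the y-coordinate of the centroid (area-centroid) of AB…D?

37/30

Apply Gauss's area formula. First the cross-terms c_i = x_i·y_{i+1} − x_{i+1}·y_i:
  14, 38, 51, 27  ⇒  2A = 130, A = 65.
Then Σ (y_i + y_{i+1})·c_i = 481, so ȳ = 481 / (6·65) = 37/30.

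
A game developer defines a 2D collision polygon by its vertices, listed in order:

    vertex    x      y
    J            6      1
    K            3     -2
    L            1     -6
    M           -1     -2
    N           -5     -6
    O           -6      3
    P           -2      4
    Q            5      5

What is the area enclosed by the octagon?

Apply the shoelace formula: 2A = Σ (x_i·y_{i+1} − x_{i+1}·y_i), indices taken mod 8.
Σ = (-15) + (-16) + (-8) + (-4) + (-51) + (-18) + (-30) + (-25) = -167
Area = |Σ|/2 = 83.5.

83.5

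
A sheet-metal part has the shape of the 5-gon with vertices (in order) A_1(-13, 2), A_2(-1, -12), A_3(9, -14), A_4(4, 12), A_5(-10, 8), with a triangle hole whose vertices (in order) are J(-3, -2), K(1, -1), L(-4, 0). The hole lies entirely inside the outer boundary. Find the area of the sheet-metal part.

Outer boundary:
Apply Gauss's area formula: 2A = Σ (x_i·y_{i+1} − x_{i+1}·y_i), indices taken mod 5.
A_1→A_2: (-13)(-12) − (-1)(2) = 158
A_2→A_3: (-1)(-14) − (9)(-12) = 122
A_3→A_4: (9)(12) − (4)(-14) = 164
A_4→A_5: (4)(8) − (-10)(12) = 152
A_5→A_1: (-10)(2) − (-13)(8) = 84
Σ = 680
Area = |Σ|/2 = 340.
Hole:
Apply the surveyor's formula: 2A = Σ (x_i·y_{i+1} − x_{i+1}·y_i), indices taken mod 3.
Cross-terms: 5, -4, 8  ⇒  Σ = 9
Area = |Σ|/2 = 4.5.
Net area = 340 − 4.5 = 335.5.

335.5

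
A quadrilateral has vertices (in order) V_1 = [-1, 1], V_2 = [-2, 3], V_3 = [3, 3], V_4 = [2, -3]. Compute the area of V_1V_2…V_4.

Apply the shoelace (surveyor's) formula: 2A = Σ (x_i·y_{i+1} − x_{i+1}·y_i), indices taken mod 4.
Cross-terms: -1, -15, -15, -1  ⇒  Σ = -32
Area = |Σ|/2 = 16.

16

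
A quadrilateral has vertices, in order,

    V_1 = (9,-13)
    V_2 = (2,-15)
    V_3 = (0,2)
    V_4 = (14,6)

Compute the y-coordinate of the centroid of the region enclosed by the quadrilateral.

-4

Apply the shoelace formula. First the cross-terms c_i = x_i·y_{i+1} − x_{i+1}·y_i:
  -109, 4, -28, -236  ⇒  2A = -369, A = -184.5.
Then Σ (y_i + y_{i+1})·c_i = 4428, so ȳ = 4428 / (6·(-184.5)) = -4.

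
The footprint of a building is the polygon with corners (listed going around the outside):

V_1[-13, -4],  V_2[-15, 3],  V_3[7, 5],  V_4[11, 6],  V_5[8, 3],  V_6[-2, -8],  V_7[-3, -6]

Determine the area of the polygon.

179.5

V_1→V_2: (-13)(3) − (-15)(-4) = -99
V_2→V_3: (-15)(5) − (7)(3) = -96
V_3→V_4: (7)(6) − (11)(5) = -13
V_4→V_5: (11)(3) − (8)(6) = -15
V_5→V_6: (8)(-8) − (-2)(3) = -58
V_6→V_7: (-2)(-6) − (-3)(-8) = -12
V_7→V_1: (-3)(-4) − (-13)(-6) = -66
Σ = -359
Area = |Σ|/2 = 179.5.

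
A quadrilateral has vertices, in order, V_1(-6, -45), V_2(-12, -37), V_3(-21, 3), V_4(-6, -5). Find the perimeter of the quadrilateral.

108

|V_1V_2| = √((-6)² + (8)²) = √100 = 10
|V_2V_3| = √((-9)² + (40)²) = √1681 = 41
|V_3V_4| = √((15)² + (-8)²) = √289 = 17
|V_4V_1| = √((0)² + (-40)²) = √1600 = 40
Perimeter = 10 + 41 + 17 + 40 = 108.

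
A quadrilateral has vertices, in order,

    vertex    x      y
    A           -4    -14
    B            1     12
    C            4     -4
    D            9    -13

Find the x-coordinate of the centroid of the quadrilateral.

Apply Gauss's area formula. First the cross-terms c_i = x_i·y_{i+1} − x_{i+1}·y_i:
  -34, -52, -16, -178  ⇒  2A = -280, A = -140.
Then Σ (x_i + x_{i+1})·c_i = -1256, so x̄ = -1256 / (6·(-140)) = 157/105.

157/105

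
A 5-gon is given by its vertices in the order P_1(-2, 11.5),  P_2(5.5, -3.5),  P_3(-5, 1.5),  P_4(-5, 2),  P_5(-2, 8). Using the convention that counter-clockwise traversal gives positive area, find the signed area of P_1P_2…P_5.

Apply the surveyor's formula: 2A = Σ (x_i·y_{i+1} − x_{i+1}·y_i), indices taken mod 5.
Σ = (-56.25) + (-9.25) + (-2.5) + (-36) + (-7) = -111
Signed area = Σ/2 = -55.5 (negative ⇒ clockwise traversal).

-55.5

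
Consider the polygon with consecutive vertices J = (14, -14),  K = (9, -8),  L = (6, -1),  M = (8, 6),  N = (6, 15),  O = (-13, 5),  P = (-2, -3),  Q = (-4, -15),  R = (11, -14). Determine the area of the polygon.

Σ = (14) + (39) + (44) + (84) + (225) + (49) + (18) + (221) + (42) = 736
Area = |Σ|/2 = 368.

368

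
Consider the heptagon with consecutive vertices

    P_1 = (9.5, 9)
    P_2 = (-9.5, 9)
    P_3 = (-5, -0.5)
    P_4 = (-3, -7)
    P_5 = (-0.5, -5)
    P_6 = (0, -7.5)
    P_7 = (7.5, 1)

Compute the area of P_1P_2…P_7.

191.875

Σ = (171) + (49.75) + (33.5) + (11.5) + (3.75) + (56.25) + (58) = 383.75
Area = |Σ|/2 = 191.875.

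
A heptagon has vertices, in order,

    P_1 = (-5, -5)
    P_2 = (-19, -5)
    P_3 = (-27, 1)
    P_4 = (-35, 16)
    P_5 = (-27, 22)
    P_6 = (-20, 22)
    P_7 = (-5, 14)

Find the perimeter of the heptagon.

|P_1P_2| = √((-14)² + (0)²) = √196 = 14
|P_2P_3| = √((-8)² + (6)²) = √100 = 10
|P_3P_4| = √((-8)² + (15)²) = √289 = 17
|P_4P_5| = √((8)² + (6)²) = √100 = 10
|P_5P_6| = √((7)² + (0)²) = √49 = 7
|P_6P_7| = √((15)² + (-8)²) = √289 = 17
|P_7P_1| = √((0)² + (-19)²) = √361 = 19
Perimeter = 14 + 10 + 17 + 10 + 7 + 17 + 19 = 94.

94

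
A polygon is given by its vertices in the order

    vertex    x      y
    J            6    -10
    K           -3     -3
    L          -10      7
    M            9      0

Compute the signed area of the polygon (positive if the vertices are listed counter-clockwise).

Apply Gauss's area formula: 2A = Σ (x_i·y_{i+1} − x_{i+1}·y_i), indices taken mod 4.
Σ = (-48) + (-51) + (-63) + (-90) = -252
Signed area = Σ/2 = -126 (negative ⇒ clockwise traversal).

-126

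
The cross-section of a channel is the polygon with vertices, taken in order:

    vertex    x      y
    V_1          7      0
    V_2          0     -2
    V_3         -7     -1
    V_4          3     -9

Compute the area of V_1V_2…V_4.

Apply the shoelace formula: 2A = Σ (x_i·y_{i+1} − x_{i+1}·y_i), indices taken mod 4.
Cross-terms: -14, -14, 66, 63  ⇒  Σ = 101
Area = |Σ|/2 = 50.5.

50.5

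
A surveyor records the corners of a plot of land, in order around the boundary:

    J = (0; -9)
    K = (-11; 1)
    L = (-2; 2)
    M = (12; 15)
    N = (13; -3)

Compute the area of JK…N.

Σ = (-99) + (-20) + (-54) + (-231) + (-117) = -521
Area = |Σ|/2 = 260.5.

260.5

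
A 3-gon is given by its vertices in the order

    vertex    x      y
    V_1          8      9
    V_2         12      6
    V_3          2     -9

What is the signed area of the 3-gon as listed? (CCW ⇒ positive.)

-45

Apply the shoelace formula: 2A = Σ (x_i·y_{i+1} − x_{i+1}·y_i), indices taken mod 3.
Σ = (-60) + (-120) + (90) = -90
Signed area = Σ/2 = -45 (negative ⇒ clockwise traversal).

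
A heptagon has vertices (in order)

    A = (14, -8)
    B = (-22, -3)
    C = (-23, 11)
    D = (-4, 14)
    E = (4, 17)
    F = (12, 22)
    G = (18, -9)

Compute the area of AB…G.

Apply the shoelace formula: 2A = Σ (x_i·y_{i+1} − x_{i+1}·y_i), indices taken mod 7.
A→B: (14)(-3) − (-22)(-8) = -218
B→C: (-22)(11) − (-23)(-3) = -311
C→D: (-23)(14) − (-4)(11) = -278
D→E: (-4)(17) − (4)(14) = -124
E→F: (4)(22) − (12)(17) = -116
F→G: (12)(-9) − (18)(22) = -504
G→A: (18)(-8) − (14)(-9) = -18
Σ = -1569
Area = |Σ|/2 = 784.5.

784.5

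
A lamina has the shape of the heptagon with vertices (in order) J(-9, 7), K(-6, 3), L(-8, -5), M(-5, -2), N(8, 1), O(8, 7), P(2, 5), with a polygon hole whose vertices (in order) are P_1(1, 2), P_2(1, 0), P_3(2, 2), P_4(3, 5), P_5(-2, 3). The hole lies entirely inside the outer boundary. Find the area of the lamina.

94

Outer boundary:
Σ = (15) + (54) + (-9) + (11) + (48) + (26) + (59) = 204
Area = |Σ|/2 = 102.
Hole:
Σ = (-2) + (2) + (4) + (19) + (-7) = 16
Area = |Σ|/2 = 8.
Net area = 102 − 8 = 94.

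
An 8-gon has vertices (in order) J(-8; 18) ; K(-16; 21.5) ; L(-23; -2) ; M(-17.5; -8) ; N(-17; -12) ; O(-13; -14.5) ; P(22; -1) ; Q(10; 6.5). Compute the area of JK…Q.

836.5

Σ = (116) + (526.5) + (149) + (74) + (90.5) + (332) + (153) + (232) = 1673
Area = |Σ|/2 = 836.5.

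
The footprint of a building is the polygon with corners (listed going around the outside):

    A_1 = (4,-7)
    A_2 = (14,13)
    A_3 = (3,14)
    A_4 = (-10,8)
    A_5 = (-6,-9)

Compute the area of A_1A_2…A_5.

343.5

Apply the shoelace formula: 2A = Σ (x_i·y_{i+1} − x_{i+1}·y_i), indices taken mod 5.
A_1→A_2: (4)(13) − (14)(-7) = 150
A_2→A_3: (14)(14) − (3)(13) = 157
A_3→A_4: (3)(8) − (-10)(14) = 164
A_4→A_5: (-10)(-9) − (-6)(8) = 138
A_5→A_1: (-6)(-7) − (4)(-9) = 78
Σ = 687
Area = |Σ|/2 = 343.5.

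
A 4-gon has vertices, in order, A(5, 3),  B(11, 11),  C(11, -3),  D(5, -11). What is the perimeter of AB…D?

48

|AB| = √((6)² + (8)²) = √100 = 10
|BC| = √((0)² + (-14)²) = √196 = 14
|CD| = √((-6)² + (-8)²) = √100 = 10
|DA| = √((0)² + (14)²) = √196 = 14
Perimeter = 10 + 14 + 10 + 14 = 48.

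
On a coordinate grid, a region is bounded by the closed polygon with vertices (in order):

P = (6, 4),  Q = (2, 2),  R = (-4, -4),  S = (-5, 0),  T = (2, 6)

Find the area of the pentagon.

Apply the surveyor's formula: 2A = Σ (x_i·y_{i+1} − x_{i+1}·y_i), indices taken mod 5.
Σ = (4) + (0) + (-20) + (-30) + (-28) = -74
Area = |Σ|/2 = 37.

37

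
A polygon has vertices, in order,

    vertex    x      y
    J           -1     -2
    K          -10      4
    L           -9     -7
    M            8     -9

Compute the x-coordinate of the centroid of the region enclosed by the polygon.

-1031/291

Apply the surveyor's formula. First the cross-terms c_i = x_i·y_{i+1} − x_{i+1}·y_i:
  -24, 106, 137, -25  ⇒  2A = 194, A = 97.
Then Σ (x_i + x_{i+1})·c_i = -2062, so x̄ = -2062 / (6·97) = -1031/291.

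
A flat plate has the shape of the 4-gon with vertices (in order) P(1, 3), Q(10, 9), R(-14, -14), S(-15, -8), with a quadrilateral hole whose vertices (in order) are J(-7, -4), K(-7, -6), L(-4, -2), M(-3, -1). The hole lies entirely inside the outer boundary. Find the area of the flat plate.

Outer boundary:
Apply the surveyor's formula: 2A = Σ (x_i·y_{i+1} − x_{i+1}·y_i), indices taken mod 4.
Σ = (-21) + (-14) + (-98) + (-37) = -170
Area = |Σ|/2 = 85.
Hole:
Apply the shoelace formula: 2A = Σ (x_i·y_{i+1} − x_{i+1}·y_i), indices taken mod 4.
J→K: (-7)(-6) − (-7)(-4) = 14
K→L: (-7)(-2) − (-4)(-6) = -10
L→M: (-4)(-1) − (-3)(-2) = -2
M→J: (-3)(-4) − (-7)(-1) = 5
Σ = 7
Area = |Σ|/2 = 3.5.
Net area = 85 − 3.5 = 81.5.

81.5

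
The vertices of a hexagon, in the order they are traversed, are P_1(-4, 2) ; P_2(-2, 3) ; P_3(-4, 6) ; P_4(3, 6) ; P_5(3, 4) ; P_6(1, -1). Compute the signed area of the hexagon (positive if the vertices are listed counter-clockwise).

-32.5

P_1→P_2: (-4)(3) − (-2)(2) = -8
P_2→P_3: (-2)(6) − (-4)(3) = 0
P_3→P_4: (-4)(6) − (3)(6) = -42
P_4→P_5: (3)(4) − (3)(6) = -6
P_5→P_6: (3)(-1) − (1)(4) = -7
P_6→P_1: (1)(2) − (-4)(-1) = -2
Σ = -65
Signed area = Σ/2 = -32.5 (negative ⇒ clockwise traversal).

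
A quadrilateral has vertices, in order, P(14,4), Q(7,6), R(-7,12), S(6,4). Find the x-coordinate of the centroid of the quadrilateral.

4.24

Apply Gauss's area formula. First the cross-terms c_i = x_i·y_{i+1} − x_{i+1}·y_i:
  56, 126, -100, -32  ⇒  2A = 50, A = 25.
Then Σ (x_i + x_{i+1})·c_i = 636, so x̄ = 636 / (6·25) = 4.24.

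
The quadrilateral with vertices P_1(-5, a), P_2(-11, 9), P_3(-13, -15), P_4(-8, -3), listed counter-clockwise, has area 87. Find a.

11

Write out the shoelace sum; only the two edges meeting at P_1 involve a:
2·Area = [((-8)·a − (-5)·(-3)) + ((-5)·9 − (-11)·a)] + 201
       = 3·a + 141 = 174
⇒ a = 11.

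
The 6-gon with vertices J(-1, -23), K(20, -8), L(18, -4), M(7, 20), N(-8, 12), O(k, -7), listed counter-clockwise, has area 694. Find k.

Write out the shoelace sum; only the two edges meeting at O involve k:
2·Area = [((-8)·(-7) − k·12) + (k·(-23) − (-1)·(-7))] + 1164
       = -35·k + 1213 = 1388
⇒ k = -5.

-5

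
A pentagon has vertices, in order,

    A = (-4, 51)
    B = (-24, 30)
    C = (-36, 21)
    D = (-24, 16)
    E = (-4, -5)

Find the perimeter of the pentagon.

142

|AB| = √((-20)² + (-21)²) = √841 = 29
|BC| = √((-12)² + (-9)²) = √225 = 15
|CD| = √((12)² + (-5)²) = √169 = 13
|DE| = √((20)² + (-21)²) = √841 = 29
|EA| = √((0)² + (56)²) = √3136 = 56
Perimeter = 29 + 15 + 13 + 29 + 56 = 142.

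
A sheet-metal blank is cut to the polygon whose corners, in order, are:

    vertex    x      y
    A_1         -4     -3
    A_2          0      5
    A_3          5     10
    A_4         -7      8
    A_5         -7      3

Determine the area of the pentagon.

66.5

Apply Gauss's area formula: 2A = Σ (x_i·y_{i+1} − x_{i+1}·y_i), indices taken mod 5.
Σ = (-20) + (-25) + (110) + (35) + (33) = 133
Area = |Σ|/2 = 66.5.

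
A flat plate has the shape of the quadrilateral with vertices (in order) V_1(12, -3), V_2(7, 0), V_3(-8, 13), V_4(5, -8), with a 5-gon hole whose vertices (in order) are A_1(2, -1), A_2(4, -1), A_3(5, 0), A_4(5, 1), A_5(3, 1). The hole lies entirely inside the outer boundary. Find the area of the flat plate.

Outer boundary:
V_1→V_2: (12)(0) − (7)(-3) = 21
V_2→V_3: (7)(13) − (-8)(0) = 91
V_3→V_4: (-8)(-8) − (5)(13) = -1
V_4→V_1: (5)(-3) − (12)(-8) = 81
Σ = 192
Area = |Σ|/2 = 96.
Hole:
Apply the surveyor's formula: 2A = Σ (x_i·y_{i+1} − x_{i+1}·y_i), indices taken mod 5.
Σ = (2) + (5) + (5) + (2) + (-5) = 9
Area = |Σ|/2 = 4.5.
Net area = 96 − 4.5 = 91.5.

91.5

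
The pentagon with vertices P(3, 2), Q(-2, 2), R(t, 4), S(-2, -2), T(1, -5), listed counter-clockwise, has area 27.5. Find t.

The doubled signed area Σ (x_i y_{i+1} − x_{i+1} y_i) is linear in t.
With t=0 it equals 39; the coefficient of t is -4 (from the two edges through R).
So -4·t + 39 = 2·27.5 = 55 ⇒ t = -4.

-4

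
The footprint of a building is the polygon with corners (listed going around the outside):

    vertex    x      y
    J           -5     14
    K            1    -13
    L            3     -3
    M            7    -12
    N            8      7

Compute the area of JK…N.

182

Apply the surveyor's formula: 2A = Σ (x_i·y_{i+1} − x_{i+1}·y_i), indices taken mod 5.
Σ = (51) + (36) + (-15) + (145) + (147) = 364
Area = |Σ|/2 = 182.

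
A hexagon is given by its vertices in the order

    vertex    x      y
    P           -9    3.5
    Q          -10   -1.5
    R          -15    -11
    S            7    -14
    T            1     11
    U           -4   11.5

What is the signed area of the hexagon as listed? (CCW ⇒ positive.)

Apply the shoelace (surveyor's) formula: 2A = Σ (x_i·y_{i+1} − x_{i+1}·y_i), indices taken mod 6.
Σ = (48.5) + (87.5) + (287) + (91) + (55.5) + (89.5) = 659
Signed area = Σ/2 = 329.5 (positive ⇒ counter-clockwise traversal).

329.5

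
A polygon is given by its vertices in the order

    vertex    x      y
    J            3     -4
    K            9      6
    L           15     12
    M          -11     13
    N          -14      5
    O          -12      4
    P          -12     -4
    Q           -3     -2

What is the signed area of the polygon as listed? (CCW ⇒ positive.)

328

Apply the shoelace (surveyor's) formula: 2A = Σ (x_i·y_{i+1} − x_{i+1}·y_i), indices taken mod 8.
J→K: (3)(6) − (9)(-4) = 54
K→L: (9)(12) − (15)(6) = 18
L→M: (15)(13) − (-11)(12) = 327
M→N: (-11)(5) − (-14)(13) = 127
N→O: (-14)(4) − (-12)(5) = 4
O→P: (-12)(-4) − (-12)(4) = 96
P→Q: (-12)(-2) − (-3)(-4) = 12
Q→J: (-3)(-4) − (3)(-2) = 18
Σ = 656
Signed area = Σ/2 = 328 (positive ⇒ counter-clockwise traversal).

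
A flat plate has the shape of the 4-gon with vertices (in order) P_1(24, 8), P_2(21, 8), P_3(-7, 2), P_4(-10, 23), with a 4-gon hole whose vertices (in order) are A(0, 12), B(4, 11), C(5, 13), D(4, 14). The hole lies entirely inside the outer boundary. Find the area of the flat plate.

318

Outer boundary:
Σ = (24) + (98) + (-141) + (-632) = -651
Area = |Σ|/2 = 325.5.
Hole:
Σ = (-48) + (-3) + (18) + (48) = 15
Area = |Σ|/2 = 7.5.
Net area = 325.5 − 7.5 = 318.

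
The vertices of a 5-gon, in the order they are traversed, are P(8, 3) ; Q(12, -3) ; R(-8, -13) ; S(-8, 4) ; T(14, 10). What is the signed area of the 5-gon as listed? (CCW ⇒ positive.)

-275

Apply the shoelace (surveyor's) formula: 2A = Σ (x_i·y_{i+1} − x_{i+1}·y_i), indices taken mod 5.
Σ = (-60) + (-180) + (-136) + (-136) + (-38) = -550
Signed area = Σ/2 = -275 (negative ⇒ clockwise traversal).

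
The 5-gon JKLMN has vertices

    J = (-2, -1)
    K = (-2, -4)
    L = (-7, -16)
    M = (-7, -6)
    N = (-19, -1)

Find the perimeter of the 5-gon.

56

|JK| = √((0)² + (-3)²) = √9 = 3
|KL| = √((-5)² + (-12)²) = √169 = 13
|LM| = √((0)² + (10)²) = √100 = 10
|MN| = √((-12)² + (5)²) = √169 = 13
|NJ| = √((17)² + (0)²) = √289 = 17
Perimeter = 3 + 13 + 10 + 13 + 17 = 56.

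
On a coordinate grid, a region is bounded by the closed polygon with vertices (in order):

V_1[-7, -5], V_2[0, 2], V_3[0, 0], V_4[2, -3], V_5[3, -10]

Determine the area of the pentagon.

55

Apply Gauss's area formula: 2A = Σ (x_i·y_{i+1} − x_{i+1}·y_i), indices taken mod 5.
Σ = (-14) + (0) + (0) + (-11) + (-85) = -110
Area = |Σ|/2 = 55.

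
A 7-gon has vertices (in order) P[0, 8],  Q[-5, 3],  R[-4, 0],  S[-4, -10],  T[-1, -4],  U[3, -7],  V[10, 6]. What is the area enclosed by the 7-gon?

Σ = (40) + (12) + (40) + (6) + (19) + (88) + (80) = 285
Area = |Σ|/2 = 142.5.

142.5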